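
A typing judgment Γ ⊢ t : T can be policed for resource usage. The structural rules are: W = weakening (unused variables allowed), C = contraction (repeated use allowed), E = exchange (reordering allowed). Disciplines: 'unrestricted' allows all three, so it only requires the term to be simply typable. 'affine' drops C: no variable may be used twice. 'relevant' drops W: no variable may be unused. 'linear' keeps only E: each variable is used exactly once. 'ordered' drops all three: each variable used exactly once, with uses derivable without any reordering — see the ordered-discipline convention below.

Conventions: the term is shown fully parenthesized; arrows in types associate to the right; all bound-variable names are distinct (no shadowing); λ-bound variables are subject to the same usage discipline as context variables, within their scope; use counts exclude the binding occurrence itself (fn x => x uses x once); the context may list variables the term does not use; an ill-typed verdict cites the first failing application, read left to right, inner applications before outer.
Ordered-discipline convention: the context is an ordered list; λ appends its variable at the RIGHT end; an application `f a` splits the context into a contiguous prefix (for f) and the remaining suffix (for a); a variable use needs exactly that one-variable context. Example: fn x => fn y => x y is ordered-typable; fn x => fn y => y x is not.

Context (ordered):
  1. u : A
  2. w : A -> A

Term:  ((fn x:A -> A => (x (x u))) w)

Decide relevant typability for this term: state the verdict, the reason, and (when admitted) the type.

yes — u, w, x: all used, weakening unneeded; term : A
use counts: u: 1×; w: 1×; x [bound]: 2×
order of uses: x, x, u, w
typing: ✓ — A
across the five disciplines: ordered ✗; linear ✗; affine ✗; relevant ✓; unrestricted ✓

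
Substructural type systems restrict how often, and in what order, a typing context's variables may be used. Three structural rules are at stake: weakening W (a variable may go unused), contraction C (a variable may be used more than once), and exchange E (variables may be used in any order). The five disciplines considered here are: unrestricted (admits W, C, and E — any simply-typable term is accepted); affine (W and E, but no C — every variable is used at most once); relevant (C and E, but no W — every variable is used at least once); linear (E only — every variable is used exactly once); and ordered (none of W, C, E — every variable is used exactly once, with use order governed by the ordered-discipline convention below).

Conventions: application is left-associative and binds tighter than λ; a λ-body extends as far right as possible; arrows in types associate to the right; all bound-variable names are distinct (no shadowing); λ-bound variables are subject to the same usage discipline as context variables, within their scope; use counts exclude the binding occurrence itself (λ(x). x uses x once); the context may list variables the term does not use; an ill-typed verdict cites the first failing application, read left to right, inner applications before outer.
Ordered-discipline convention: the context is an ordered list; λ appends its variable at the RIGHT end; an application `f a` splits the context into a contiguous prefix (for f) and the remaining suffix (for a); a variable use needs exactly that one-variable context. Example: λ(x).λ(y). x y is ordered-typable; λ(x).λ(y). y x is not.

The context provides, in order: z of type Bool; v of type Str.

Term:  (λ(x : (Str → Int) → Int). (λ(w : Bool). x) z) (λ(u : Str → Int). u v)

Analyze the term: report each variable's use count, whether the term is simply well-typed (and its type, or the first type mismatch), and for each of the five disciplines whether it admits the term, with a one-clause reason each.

usage: z: 1; v: 1; x (λ-bound): 1; w (λ-bound): 0; u (λ-bound): 1
uses in reading order: x, z, u, v
typing: well-typed at (Str → Int) → Int
ordered: ✗, w left unused
linear: ✗, w left unused
affine: ✓, no duplicate uses among z, v, x, w, u
relevant: ✗, w left unused
unrestricted: ✓, typability at (Str → Int) → Int is all that's needed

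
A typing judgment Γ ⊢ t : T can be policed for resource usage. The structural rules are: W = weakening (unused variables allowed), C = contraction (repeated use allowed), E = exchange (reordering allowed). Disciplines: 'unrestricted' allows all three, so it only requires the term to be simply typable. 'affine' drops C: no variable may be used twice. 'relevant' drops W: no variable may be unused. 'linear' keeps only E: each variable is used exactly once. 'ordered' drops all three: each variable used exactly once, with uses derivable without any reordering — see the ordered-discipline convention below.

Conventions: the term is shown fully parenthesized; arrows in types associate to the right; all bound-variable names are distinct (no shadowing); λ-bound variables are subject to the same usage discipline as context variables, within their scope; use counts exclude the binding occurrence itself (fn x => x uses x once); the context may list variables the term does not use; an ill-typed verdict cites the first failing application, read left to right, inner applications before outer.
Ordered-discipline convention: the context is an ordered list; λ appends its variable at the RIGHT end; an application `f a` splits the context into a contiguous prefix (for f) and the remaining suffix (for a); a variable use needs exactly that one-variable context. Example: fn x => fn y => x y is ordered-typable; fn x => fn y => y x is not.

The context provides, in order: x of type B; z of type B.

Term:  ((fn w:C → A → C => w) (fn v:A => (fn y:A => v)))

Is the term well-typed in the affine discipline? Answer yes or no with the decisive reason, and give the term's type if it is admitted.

no — the type mismatch rejects it
usage: x: 0; z: 0; w (bound): 1; v (bound): 1; y (bound): 0
order of uses: w, v
typing: ill-typed: an application expects C → A → C but receives A → A → A
all disciplines: ordered ✗; linear ✗; affine ✗; relevant ✗; unrestricted ✗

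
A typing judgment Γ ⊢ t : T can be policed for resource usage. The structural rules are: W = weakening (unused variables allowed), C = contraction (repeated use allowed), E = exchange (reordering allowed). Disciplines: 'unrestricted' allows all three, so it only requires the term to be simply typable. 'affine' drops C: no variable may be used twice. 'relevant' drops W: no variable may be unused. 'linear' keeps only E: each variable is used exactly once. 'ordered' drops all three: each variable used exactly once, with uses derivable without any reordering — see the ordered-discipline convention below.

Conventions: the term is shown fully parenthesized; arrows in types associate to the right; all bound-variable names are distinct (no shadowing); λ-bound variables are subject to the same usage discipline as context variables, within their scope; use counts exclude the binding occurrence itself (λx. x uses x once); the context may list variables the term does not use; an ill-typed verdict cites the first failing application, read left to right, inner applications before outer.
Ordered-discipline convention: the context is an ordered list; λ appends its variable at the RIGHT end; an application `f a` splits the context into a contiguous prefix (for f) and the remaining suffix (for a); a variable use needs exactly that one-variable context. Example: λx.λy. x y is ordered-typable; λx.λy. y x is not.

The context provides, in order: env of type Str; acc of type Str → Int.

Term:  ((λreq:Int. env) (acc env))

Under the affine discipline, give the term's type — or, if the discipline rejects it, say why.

not well-typed under affine — uses contraction: env ×2
use counts: env ×2; acc ×1; req [bound] ×0
use order (left to right): env, acc, env
typing: ✓ — Str
per-discipline verdicts: ordered ✗ | linear ✗ | affine ✗ | relevant ✗ | unrestricted ✓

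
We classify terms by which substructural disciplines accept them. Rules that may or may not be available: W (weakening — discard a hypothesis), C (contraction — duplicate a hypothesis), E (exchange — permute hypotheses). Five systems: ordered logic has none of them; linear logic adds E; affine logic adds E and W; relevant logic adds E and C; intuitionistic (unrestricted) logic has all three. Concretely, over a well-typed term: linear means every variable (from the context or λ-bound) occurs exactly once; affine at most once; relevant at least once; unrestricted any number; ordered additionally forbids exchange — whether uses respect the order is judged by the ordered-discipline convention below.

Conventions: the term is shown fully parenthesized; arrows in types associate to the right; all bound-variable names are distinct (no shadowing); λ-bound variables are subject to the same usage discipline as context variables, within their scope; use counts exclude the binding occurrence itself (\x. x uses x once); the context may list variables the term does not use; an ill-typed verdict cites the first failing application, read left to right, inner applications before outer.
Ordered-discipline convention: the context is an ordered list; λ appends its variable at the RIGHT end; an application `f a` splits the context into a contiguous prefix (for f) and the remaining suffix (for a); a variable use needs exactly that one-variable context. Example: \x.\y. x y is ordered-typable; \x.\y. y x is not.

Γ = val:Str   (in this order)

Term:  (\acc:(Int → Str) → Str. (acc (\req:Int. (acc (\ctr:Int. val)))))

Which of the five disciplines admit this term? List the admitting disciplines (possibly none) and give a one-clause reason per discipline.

admitted in: unrestricted
variable uses: val: 1; acc (λ-bound): 2; req (λ-bound): 0; ctr (λ-bound): 0
use order (left to right): acc, acc, val
typing: well-typed — term : ((Int → Str) → Str) → Str
ordered: ✗, repeated use of acc ×2; req, ctr left unused
linear: ✗, repeated use of acc ×2; req, ctr left unused
affine: ✗, repeated use of acc ×2
relevant: ✗, req, ctr left unused
unrestricted: ✓, simply typable at ((Int → Str) → Str) → Str; W, C, E all held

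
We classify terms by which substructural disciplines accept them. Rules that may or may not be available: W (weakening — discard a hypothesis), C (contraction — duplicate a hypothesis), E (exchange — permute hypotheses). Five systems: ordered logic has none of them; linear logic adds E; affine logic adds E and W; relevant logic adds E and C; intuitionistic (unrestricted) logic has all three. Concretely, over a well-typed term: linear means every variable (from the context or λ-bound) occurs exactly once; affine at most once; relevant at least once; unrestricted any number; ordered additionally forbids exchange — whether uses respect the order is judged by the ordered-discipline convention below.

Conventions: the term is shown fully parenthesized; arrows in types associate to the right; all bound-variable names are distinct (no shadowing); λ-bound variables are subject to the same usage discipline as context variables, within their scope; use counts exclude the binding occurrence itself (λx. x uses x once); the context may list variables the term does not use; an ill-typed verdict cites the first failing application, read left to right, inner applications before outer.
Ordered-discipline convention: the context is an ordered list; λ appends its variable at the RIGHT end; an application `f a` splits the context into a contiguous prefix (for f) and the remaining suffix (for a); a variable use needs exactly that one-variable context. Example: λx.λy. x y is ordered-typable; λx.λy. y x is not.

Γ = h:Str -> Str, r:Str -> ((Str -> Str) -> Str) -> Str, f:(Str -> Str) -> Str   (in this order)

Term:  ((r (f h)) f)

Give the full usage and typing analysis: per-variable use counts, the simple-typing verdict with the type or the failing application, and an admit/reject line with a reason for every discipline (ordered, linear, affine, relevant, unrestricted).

variable uses: h ×1, r ×1, f ×2
uses in reading order: r, f, h, f
typing: ✓ — Str
ordered: ✗, repeated use of f ×2
linear: ✗, repeated use of f ×2
affine: ✗, repeated use of f ×2
relevant: ✓, h, r, f: all used, weakening unneeded
unrestricted: ✓, typability at Str is all that's needed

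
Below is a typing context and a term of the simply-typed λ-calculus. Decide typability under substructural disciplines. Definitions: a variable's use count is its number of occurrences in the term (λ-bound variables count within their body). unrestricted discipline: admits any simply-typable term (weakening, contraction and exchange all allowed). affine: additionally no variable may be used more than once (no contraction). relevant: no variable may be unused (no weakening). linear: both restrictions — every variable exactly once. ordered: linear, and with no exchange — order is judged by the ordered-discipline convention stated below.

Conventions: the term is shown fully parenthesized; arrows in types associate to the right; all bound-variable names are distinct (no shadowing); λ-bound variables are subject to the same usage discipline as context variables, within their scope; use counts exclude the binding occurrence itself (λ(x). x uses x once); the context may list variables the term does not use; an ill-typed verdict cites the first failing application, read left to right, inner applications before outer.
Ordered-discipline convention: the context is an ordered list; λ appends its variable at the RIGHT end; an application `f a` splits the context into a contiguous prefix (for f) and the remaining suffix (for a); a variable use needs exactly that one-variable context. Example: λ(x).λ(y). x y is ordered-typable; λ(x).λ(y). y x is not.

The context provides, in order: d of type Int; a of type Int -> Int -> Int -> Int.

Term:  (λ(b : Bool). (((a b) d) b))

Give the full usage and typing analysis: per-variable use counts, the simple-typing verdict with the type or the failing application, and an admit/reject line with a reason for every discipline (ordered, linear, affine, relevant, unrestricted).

counts: d: 1×; a: 1×; b (λ-bound): 2×
left-to-right use order: a, b, d, b
typing: ill-typed: argument of type Bool where Int is required
ordered: ✗, fails simple typing
linear: ✗, a type mismatch blocks all five
affine: ✗, the type mismatch rejects it
relevant: ✗, not simply typable
unrestricted: ✗, fails simple typing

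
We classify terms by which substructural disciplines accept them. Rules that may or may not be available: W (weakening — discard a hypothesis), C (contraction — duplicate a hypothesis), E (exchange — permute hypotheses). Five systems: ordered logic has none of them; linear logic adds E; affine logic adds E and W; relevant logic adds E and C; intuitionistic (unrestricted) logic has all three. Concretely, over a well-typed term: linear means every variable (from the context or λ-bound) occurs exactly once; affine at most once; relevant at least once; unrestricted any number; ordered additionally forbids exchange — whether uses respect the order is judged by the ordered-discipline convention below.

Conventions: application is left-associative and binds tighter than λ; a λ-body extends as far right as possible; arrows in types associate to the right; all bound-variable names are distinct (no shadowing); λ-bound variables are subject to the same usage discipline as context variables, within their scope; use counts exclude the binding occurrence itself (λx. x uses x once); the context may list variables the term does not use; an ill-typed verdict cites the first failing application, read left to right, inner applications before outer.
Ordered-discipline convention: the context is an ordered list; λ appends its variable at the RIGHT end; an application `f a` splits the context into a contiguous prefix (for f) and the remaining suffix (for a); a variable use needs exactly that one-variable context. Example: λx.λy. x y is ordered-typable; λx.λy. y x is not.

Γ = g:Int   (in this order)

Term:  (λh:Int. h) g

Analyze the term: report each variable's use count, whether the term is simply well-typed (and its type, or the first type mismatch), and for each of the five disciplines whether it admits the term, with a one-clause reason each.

variable uses: g: 1×, h [bound]: 1×
left-to-right use order: h, g
typing: well-typed at Int
ordered: ✓ — g, h once each; derivable with no W/C/E
linear: ✓ — g, h: one use apiece
affine: ✓ — none of g, h used more than once
relevant: ✓ — every one of g, h appears
unrestricted: ✓ — well-typed at Int; no restrictions here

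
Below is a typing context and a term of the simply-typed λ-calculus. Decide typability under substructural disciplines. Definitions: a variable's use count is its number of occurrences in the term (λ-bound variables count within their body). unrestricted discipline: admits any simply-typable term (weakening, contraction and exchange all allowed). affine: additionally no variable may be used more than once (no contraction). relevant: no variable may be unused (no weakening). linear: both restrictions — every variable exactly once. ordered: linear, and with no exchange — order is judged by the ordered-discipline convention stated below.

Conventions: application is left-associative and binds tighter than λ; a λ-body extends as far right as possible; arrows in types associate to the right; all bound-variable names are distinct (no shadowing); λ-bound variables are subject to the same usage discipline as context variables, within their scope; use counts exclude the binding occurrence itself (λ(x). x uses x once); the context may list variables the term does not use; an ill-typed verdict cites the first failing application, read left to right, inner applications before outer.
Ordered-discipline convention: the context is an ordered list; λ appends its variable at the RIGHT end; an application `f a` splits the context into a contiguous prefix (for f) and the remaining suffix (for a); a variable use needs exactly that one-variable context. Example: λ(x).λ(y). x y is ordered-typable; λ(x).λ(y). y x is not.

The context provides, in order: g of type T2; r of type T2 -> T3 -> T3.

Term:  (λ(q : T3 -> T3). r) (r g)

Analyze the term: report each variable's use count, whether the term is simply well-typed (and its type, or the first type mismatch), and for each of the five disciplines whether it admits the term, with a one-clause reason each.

counts: g: 1, r: 2, q (bound): 0
uses in reading order: r, r, g
typing: well-typed at T2 -> T3 -> T3
ordered: ✗, uses contraction: r ×2; needs weakening: q unused
linear: ✗, uses contraction: r ×2; needs weakening: q unused
affine: ✗, uses contraction: r ×2
relevant: ✗, needs weakening: q unused
unrestricted: ✓, typability at T2 -> T3 -> T3 is all that's needed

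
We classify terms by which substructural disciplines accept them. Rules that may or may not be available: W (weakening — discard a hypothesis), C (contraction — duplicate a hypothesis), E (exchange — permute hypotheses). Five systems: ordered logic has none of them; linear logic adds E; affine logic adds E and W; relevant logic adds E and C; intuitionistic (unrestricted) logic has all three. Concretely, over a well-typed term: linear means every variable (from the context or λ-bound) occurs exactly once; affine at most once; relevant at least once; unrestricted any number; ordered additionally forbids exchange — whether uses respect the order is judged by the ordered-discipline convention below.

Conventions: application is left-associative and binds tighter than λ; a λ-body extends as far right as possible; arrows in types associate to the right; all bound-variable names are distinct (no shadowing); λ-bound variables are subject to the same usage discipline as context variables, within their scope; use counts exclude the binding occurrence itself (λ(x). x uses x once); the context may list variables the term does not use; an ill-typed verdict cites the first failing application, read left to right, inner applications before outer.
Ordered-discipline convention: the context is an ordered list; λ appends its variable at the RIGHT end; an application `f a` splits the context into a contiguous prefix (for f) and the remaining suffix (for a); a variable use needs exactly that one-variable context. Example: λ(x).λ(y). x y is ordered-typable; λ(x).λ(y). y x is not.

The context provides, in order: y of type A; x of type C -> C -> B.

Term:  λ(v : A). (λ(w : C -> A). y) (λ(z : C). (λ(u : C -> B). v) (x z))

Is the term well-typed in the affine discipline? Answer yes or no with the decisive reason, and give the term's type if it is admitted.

yes — no duplicate uses among y, x, v, w, z, u; term : A -> A
use counts: y: 1, x: 1, v [bound]: 1, w [bound]: 0, z [bound]: 1, u [bound]: 0
left-to-right use order: y, v, x, z
typing: ✓ — A -> A
per-discipline verdicts: ordered ✗ · linear ✗ · affine ✓ · relevant ✗ · unrestricted ✓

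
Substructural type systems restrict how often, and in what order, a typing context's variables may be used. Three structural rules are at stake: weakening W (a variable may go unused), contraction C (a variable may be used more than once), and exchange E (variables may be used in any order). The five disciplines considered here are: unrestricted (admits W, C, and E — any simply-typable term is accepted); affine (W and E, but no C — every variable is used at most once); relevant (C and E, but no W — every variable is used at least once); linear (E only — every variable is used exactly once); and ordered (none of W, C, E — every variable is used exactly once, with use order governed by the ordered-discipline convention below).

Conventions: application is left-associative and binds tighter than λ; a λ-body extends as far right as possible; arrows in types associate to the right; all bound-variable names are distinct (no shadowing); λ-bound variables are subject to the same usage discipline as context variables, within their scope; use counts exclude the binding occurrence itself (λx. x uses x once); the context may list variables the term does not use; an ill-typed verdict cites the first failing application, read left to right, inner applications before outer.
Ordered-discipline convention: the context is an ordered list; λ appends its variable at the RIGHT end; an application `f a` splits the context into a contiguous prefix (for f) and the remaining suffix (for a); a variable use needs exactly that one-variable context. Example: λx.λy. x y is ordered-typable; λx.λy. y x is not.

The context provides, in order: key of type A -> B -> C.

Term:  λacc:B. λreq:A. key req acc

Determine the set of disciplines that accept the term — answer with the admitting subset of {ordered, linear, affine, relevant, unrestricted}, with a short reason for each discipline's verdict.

accepted by: linear, affine, relevant, unrestricted
usage: key ×1; acc (λ-bound) ×1; req (λ-bound) ×1
use order (left to right): key, req, acc
typing: well-typed at B -> A -> C
ordered ✗ (use order key, req, acc needs exchange)
linear ✓ (each of key, acc, req used exactly once)
affine ✓ (key, acc, req: no repeats, contraction unneeded)
relevant ✓ (key, acc, req: all used, weakening unneeded)
unrestricted ✓ (simply typable at B -> A -> C; W, C, E all held)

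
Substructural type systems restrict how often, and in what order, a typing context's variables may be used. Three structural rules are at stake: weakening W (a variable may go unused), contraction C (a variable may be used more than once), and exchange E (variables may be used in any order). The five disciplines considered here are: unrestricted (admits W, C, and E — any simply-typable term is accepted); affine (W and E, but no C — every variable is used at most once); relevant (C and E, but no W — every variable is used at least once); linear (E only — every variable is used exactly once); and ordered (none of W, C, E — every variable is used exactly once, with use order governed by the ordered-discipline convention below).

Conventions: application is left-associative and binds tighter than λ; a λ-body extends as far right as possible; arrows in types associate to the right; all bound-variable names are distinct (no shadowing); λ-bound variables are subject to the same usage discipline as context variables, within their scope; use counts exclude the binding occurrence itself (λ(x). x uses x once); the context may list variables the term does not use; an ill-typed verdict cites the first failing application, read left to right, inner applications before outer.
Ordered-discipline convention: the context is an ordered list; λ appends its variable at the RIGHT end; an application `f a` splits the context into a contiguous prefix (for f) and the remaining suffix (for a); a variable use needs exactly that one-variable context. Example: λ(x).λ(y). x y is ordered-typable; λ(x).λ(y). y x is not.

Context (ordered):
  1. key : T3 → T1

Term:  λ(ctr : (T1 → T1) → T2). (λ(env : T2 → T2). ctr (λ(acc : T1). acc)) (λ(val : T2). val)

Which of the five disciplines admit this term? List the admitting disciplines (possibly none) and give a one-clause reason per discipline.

accepted by: affine, unrestricted
counts: key ×0; ctr (λ-bound) ×1; env (λ-bound) ×0; acc (λ-bound) ×1; val (λ-bound) ×1
left-to-right use order: ctr, acc, val
typing: ✓ — ((T1 → T1) → T2) → T2
ordered ✗ (key, env left unused)
linear ✗ (key, env left unused)
affine ✓ (no duplicate uses among key, ctr, env, acc, val)
relevant ✗ (key, env left unused)
unrestricted ✓ (simply typable at ((T1 → T1) → T2) → T2; W, C, E all held)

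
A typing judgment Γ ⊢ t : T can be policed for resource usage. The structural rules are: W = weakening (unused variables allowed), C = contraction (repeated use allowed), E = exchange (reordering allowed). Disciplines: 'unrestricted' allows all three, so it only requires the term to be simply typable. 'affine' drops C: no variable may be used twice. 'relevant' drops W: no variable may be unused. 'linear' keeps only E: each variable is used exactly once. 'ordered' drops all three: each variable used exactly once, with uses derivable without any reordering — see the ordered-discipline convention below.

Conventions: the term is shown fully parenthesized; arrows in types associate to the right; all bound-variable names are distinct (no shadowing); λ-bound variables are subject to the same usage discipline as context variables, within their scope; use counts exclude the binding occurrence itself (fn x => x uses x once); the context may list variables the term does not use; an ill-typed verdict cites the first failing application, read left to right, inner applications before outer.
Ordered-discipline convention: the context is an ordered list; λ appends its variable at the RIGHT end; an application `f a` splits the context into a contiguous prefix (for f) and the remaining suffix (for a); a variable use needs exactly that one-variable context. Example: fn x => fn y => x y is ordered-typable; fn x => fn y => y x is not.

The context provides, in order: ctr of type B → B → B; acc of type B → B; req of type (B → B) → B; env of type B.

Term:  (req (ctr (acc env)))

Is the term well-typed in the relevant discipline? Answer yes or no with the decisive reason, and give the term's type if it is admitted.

yes — every one of ctr, acc, req, env appears; term : B
variable uses: ctr: 1, acc: 1, req: 1, env: 1
uses in reading order: req, ctr, acc, env
typing: ✓ — B
per-discipline verdicts: ordered ✗, linear ✓, affine ✓, relevant ✓, unrestricted ✓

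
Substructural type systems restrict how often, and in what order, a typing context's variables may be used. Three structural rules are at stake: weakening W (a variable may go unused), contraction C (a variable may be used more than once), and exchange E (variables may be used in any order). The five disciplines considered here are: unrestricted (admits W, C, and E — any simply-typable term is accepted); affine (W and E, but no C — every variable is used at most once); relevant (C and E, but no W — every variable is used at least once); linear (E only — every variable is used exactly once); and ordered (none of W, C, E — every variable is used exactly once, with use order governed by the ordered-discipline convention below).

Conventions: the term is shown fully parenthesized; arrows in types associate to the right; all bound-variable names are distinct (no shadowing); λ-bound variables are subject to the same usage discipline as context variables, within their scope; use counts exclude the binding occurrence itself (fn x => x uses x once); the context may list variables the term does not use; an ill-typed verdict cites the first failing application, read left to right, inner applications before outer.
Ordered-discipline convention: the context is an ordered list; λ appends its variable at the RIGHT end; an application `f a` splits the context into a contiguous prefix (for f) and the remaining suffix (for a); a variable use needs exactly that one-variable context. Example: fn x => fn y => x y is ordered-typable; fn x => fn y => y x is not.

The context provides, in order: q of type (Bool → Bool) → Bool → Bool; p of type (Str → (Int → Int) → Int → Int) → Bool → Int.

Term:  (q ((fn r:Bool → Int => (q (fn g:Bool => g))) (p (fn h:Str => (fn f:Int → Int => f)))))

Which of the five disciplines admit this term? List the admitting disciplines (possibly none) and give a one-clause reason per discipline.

accepted by: unrestricted
use counts: q: 2, p: 1, r (bound): 0, g (bound): 1, h (bound): 0, f (bound): 1
order of uses: q, q, g, p, f
typing: ✓ — Bool → Bool
ordered: ✗ — q ×2 used more than once (contraction); unused: r, h — weakening required
linear: ✗ — q ×2 used more than once (contraction); unused: r, h — weakening required
affine: ✗ — q ×2 used more than once (contraction)
relevant: ✗ — unused: r, h — weakening required
unrestricted: ✓ — typability at Bool → Bool is all that's needed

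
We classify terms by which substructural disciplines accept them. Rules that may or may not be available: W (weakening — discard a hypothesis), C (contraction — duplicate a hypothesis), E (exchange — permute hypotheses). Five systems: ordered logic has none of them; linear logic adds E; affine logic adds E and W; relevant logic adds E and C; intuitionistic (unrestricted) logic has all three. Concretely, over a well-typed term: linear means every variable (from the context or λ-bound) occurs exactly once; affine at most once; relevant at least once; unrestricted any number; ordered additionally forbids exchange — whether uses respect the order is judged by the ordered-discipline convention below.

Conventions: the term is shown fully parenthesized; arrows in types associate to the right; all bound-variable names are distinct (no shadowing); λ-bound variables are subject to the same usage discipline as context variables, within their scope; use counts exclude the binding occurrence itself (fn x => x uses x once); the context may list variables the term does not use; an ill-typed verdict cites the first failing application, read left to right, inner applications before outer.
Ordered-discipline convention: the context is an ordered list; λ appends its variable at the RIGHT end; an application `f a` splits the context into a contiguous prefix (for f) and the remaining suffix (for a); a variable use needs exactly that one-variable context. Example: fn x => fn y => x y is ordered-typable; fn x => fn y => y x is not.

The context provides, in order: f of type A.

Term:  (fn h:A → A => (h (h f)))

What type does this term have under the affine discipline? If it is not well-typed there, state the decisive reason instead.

not well-typed under affine — repeated use of h ×2
use counts: f ×1; h (λ-bound) ×2
left-to-right use order: h, h, f
typing: the term checks, with type (A → A) → A
summary: ordered ✗; linear ✗; affine ✗; relevant ✓; unrestricted ✓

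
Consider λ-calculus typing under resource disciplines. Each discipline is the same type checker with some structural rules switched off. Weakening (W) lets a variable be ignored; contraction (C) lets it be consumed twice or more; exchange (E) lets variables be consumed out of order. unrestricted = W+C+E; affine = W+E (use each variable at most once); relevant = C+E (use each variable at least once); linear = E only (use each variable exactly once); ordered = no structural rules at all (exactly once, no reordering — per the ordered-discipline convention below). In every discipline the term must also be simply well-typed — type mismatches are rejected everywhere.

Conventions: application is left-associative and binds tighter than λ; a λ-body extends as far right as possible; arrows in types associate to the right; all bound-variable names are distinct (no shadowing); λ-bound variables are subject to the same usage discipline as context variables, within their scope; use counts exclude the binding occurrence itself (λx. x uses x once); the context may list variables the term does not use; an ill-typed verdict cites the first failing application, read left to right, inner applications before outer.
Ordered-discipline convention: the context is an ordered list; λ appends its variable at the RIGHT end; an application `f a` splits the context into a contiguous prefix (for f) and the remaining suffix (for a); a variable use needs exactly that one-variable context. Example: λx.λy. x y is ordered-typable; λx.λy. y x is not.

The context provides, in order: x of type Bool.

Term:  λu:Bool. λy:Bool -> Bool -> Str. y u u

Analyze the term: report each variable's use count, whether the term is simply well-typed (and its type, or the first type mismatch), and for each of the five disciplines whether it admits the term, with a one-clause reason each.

counts: x ×0, u (bound) ×2, y (bound) ×1
order of uses: y, u, u
typing: well-typed at Bool -> (Bool -> Bool -> Str) -> Str
ordered ✗ (needs contraction — u ×2; needs weakening: x unused)
linear ✗ (needs contraction — u ×2; needs weakening: x unused)
affine ✗ (needs contraction — u ×2)
relevant ✗ (needs weakening: x unused)
unrestricted ✓ (typability at Bool -> (Bool -> Bool -> Str) -> Str is all that's needed)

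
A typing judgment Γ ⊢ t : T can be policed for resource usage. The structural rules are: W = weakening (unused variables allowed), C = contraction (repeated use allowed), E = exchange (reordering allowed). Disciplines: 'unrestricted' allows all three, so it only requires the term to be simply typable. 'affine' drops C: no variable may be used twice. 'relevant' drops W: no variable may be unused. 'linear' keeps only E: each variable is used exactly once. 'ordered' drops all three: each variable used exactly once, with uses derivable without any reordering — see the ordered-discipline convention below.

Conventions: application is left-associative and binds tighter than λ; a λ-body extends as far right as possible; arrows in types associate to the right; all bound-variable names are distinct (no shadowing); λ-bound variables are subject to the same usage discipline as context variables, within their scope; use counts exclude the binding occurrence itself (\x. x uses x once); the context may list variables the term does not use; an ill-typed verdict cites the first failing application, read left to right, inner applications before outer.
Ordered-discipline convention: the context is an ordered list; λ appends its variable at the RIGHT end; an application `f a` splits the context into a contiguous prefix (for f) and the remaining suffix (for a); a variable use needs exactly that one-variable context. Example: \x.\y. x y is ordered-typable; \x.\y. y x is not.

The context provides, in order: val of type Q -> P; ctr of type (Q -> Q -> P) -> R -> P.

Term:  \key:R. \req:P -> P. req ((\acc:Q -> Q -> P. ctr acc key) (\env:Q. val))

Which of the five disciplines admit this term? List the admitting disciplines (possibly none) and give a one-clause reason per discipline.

admitting disciplines: affine, unrestricted
usage: val ×1; ctr ×1; key (bound) ×1; req (bound) ×1; acc (bound) ×1; env (bound) ×0
order of uses: req, ctr, acc, key, val
typing: ✓ — R -> (P -> P) -> P
ordered: ✗, env never used (weakening)
linear: ✗, env never used (weakening)
affine: ✓, val, ctr, key, req, acc, env: no repeats, contraction unneeded
relevant: ✗, env never used (weakening)
unrestricted: ✓, well-typed at R -> (P -> P) -> P; no restrictions here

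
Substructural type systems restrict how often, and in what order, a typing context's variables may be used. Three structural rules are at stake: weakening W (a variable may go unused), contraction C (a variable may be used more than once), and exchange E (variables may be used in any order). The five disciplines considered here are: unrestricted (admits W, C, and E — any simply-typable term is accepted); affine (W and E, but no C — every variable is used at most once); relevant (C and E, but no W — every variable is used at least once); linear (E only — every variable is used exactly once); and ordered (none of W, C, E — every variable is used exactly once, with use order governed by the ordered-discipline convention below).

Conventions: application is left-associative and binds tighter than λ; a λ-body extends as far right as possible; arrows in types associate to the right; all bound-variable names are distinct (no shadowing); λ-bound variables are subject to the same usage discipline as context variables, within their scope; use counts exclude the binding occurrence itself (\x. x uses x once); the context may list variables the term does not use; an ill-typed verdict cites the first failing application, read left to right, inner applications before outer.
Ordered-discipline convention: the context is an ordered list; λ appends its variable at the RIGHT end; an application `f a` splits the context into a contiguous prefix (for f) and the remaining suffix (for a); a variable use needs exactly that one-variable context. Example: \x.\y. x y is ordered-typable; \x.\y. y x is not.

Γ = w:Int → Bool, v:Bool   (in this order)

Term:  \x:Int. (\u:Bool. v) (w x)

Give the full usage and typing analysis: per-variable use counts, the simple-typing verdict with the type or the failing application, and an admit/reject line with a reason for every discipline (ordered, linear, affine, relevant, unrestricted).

use counts: w: 1, v: 1, x [bound]: 1, u [bound]: 0
left-to-right use order: v, w, x
typing: well-typed at Int → Bool
ordered ✗ (needs weakening: u unused)
linear ✗ (needs weakening: u unused)
affine ✓ (none of w, v, x, u used more than once)
relevant ✗ (needs weakening: u unused)
unrestricted ✓ (typability at Int → Bool is all that's needed)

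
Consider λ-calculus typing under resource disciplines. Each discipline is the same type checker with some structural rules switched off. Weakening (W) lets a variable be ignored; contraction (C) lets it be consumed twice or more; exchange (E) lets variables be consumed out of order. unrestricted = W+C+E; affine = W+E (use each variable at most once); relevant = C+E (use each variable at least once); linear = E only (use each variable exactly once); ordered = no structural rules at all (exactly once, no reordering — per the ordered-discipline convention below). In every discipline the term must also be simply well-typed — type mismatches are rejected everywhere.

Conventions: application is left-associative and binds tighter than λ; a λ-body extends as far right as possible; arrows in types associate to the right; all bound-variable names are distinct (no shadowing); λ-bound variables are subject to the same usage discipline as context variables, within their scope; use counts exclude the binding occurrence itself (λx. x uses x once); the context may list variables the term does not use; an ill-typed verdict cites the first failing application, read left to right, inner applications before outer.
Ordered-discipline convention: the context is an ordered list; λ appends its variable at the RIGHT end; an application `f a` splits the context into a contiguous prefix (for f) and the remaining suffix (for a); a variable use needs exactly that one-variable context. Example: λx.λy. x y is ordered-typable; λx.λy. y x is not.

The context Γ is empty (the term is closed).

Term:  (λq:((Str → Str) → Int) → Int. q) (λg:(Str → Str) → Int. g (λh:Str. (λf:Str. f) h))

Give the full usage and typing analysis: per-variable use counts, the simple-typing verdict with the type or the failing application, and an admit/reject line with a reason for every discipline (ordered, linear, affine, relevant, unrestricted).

variable uses: q (bound): 1×; g (bound): 1×; h (bound): 1×; f (bound): 1×
order of uses: q, g, f, h
typing: well-typed at ((Str → Str) → Int) → Int
ordered ✓ (single-use (q, g, h, f), ordered derivation ok)
linear ✓ (q, g, h, f: one use apiece)
affine ✓ (none of q, g, h, f used more than once)
relevant ✓ (every one of q, g, h, f appears)
unrestricted ✓ (well-typed at ((Str → Str) → Int) → Int; no restrictions here)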